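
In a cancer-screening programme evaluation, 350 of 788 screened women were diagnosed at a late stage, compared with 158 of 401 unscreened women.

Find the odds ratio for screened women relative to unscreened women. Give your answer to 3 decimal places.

OR = (350 × 243) / (438 × 158) = 85050/69204 ≈ 1.229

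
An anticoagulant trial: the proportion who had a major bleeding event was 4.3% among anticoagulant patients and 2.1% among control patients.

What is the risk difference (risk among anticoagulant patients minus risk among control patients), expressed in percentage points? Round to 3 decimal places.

risk difference = 0.04300 − 0.02100 = 0.02200 → 2.200 percentage points

RD ≈ 2.200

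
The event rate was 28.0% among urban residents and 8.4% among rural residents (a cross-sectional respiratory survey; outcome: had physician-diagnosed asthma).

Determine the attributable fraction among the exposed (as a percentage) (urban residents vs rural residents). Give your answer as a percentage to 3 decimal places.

AR% = (0.2800 − 0.0840) / 0.2800 = 0.7000 → 70.000%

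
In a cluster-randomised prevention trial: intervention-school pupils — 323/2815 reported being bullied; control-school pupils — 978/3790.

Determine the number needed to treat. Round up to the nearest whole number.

7

risk, intervention-school pupils = 323/2815 = 0.114742
risk, control-school pupils = 978/3790 = 0.258047
absolute risk difference = 0.143305
1 / 0.143305 = 6.978 → round up → 7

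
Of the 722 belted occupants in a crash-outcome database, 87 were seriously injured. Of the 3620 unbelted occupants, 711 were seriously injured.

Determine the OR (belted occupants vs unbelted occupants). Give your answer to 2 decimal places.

OR = (87 × 2909) / (635 × 711) = 253083/451485 ≈ 0.56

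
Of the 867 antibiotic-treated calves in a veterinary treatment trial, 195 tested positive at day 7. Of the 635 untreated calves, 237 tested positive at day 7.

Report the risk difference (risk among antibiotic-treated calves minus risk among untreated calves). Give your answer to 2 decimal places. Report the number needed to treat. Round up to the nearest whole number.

RD = -0.15; NNT = 7

risk, antibiotic-treated calves = 195/867 = 0.2249
risk, untreated calves = 237/635 = 0.3732
risk difference = 0.2249 − 0.3732 = -0.15
absolute risk difference = 0.148315
1 / 0.148315 = 6.742 → round up → 7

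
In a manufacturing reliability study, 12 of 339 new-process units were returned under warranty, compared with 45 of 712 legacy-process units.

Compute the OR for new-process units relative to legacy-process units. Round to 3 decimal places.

0.544

odds, new-process units = 12/327 = 0.03670
odds, legacy-process units = 45/667 = 0.06747
OR = 0.03670 / 0.06747 = 0.544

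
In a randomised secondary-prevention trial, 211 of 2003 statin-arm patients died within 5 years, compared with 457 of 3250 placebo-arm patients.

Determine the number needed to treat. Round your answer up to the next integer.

risk, statin-arm patients = 211/2003 = 0.105342
risk, placebo-arm patients = 457/3250 = 0.140615
absolute risk difference = 0.035273
1 / 0.035273 = 28.350 → round up → 29

29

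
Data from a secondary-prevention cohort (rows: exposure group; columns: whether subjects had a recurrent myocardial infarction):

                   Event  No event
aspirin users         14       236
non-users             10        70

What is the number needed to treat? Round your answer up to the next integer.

15

risk, aspirin users = 14/250 = 0.056000
risk, non-users = 10/80 = 0.125000
absolute risk difference = 0.069000
1 / 0.069000 = 14.493 → round up → 15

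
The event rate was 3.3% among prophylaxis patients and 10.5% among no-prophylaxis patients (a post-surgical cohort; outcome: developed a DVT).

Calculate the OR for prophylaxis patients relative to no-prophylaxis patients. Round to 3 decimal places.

odds, prophylaxis patients = 0.03300/0.96700 = 0.03413
odds, no-prophylaxis patients = 0.10500/0.89500 = 0.11732
OR = 0.03413 / 0.11732 = 0.291

OR: 0.291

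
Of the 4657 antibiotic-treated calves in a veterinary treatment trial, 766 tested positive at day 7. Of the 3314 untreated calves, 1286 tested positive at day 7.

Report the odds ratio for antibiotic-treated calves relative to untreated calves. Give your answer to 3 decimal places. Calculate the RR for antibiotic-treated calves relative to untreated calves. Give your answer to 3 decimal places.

OR = (766 × 2028) / (3891 × 1286) = 1553448/5003826 ≈ 0.310
risk, antibiotic-treated calves = 766/4657 = 0.1645
risk, untreated calves = 1286/3314 = 0.3881
RR = 0.1645 / 0.3881 = 0.424

OR = 0.310; RR = 0.424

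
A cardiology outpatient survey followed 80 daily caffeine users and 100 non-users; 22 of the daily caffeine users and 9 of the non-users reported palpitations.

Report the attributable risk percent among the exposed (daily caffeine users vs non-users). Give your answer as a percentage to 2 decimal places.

67.27%

risk, daily caffeine users = 22/80 = 0.2750
risk, non-users = 9/100 = 0.0900
AR% = (0.2750 − 0.0900) / 0.2750 = 0.6727 → 67.27%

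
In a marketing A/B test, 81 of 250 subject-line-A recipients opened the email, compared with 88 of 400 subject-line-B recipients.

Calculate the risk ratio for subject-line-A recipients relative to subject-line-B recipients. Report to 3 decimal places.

RR ≈ 1.473

risk, subject-line-A recipients = 81/250 = 0.3240
risk, subject-line-B recipients = 88/400 = 0.2200
RR = 0.3240 / 0.2200 = 1.473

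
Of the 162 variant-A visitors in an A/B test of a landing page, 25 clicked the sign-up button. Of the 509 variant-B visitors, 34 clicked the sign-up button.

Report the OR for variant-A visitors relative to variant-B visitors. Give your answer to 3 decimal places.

OR = (25 × 475) / (137 × 34) = 11875/4658 ≈ 2.549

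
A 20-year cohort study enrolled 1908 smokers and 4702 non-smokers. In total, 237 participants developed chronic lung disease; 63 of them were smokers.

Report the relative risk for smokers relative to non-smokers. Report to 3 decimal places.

smokers without the outcome: 1908 − 63 = 1845
non-smokers with the outcome: 237 − 63 = 174
non-smokers without the outcome: 4702 − 174 = 4528
risk, smokers = 63/1908 = 0.03302
risk, non-smokers = 174/4702 = 0.03701
RR = 0.03302 / 0.03701 = 0.892

0.892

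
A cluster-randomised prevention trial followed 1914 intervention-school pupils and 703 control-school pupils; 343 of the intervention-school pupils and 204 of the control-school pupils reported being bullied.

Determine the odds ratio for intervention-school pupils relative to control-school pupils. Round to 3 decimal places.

odds, intervention-school pupils = 343/1571 = 0.2183
odds, control-school pupils = 204/499 = 0.4088
OR = 0.2183 / 0.4088 = 0.534

OR = 0.534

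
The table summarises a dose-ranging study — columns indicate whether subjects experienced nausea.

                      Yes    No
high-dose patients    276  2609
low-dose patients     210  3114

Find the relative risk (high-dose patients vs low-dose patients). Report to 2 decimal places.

RR: 1.51

risk, high-dose patients = 276/2885 = 0.0957
risk, low-dose patients = 210/3324 = 0.0632
RR = 0.0957 / 0.0632 = 1.51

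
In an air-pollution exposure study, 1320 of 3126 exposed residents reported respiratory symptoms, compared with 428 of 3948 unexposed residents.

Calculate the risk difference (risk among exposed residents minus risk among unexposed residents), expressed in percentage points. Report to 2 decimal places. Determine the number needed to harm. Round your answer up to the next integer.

RD = 31.39; NNH = 4

risk, exposed residents = 1320/3126 = 0.4223
risk, unexposed residents = 428/3948 = 0.1084
risk difference = 0.4223 − 0.1084 = 0.3139 → 31.39 percentage points
absolute risk difference = 0.313856
1 / 0.313856 = 3.186 → round up → 4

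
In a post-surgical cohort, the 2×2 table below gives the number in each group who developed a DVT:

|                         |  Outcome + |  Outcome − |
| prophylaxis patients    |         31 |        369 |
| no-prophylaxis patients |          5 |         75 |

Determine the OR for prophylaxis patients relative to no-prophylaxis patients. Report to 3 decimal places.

OR = (31 × 75) / (369 × 5) = 2325/1845 ≈ 1.260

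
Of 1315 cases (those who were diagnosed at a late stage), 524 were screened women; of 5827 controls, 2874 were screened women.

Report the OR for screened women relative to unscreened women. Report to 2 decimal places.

OR = 0.68

odds, screened women = 524/2874 = 0.1823
odds, unscreened women = 791/2953 = 0.2679
OR = 0.1823 / 0.2679 = 0.68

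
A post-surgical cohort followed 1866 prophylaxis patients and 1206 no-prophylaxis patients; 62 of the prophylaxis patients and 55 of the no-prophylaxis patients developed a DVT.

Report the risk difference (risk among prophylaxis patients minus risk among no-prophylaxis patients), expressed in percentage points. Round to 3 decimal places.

risk, prophylaxis patients = 62/1866 = 0.03323
risk, no-prophylaxis patients = 55/1206 = 0.04561
risk difference = 0.03323 − 0.04561 = -0.01238 → -1.238 percentage points

-1.238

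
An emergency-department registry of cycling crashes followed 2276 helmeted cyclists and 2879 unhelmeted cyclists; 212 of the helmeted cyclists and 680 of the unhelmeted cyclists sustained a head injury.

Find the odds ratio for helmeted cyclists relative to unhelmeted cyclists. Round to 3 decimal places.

OR = (212 × 2199) / (2064 × 680) = 466188/1403520 ≈ 0.332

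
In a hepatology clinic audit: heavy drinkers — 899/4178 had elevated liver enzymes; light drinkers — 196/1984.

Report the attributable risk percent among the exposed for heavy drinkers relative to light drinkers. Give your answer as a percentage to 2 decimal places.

54.09%

risk, heavy drinkers = 899/4178 = 0.2152
risk, light drinkers = 196/1984 = 0.0988
AR% = (0.2152 − 0.0988) / 0.2152 = 0.5409 → 54.09%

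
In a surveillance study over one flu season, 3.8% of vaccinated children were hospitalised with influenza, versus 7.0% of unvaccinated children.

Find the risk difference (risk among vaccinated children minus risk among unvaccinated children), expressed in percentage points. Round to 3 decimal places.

risk difference = 0.03800 − 0.07000 = -0.03200 → -3.200 percentage points

RD: -3.200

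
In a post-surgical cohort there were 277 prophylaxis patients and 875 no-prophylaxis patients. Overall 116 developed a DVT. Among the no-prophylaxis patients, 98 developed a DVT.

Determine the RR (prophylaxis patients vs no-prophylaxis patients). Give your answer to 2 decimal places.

0.58

prophylaxis patients with the outcome: 116 − 98 = 18
prophylaxis patients without the outcome: 277 − 18 = 259
no-prophylaxis patients without the outcome: 875 − 98 = 777
risk, prophylaxis patients = 18/277 = 0.0650
risk, no-prophylaxis patients = 98/875 = 0.1120
RR = 0.0650 / 0.1120 = 0.58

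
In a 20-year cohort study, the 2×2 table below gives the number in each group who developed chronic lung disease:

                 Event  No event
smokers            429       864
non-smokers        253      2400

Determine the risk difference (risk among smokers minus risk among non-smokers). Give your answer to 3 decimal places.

risk, smokers = 429/1293 = 0.3318
risk, non-smokers = 253/2653 = 0.0954
risk difference = 0.3318 − 0.0954 = 0.236

0.236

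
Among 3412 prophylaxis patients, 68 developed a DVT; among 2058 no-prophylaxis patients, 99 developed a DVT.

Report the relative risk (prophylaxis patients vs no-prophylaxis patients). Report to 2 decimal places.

RR = 0.41

risk, prophylaxis patients = 68/3412 = 0.01993
risk, no-prophylaxis patients = 99/2058 = 0.04810
RR = 0.01993 / 0.04810 = 0.41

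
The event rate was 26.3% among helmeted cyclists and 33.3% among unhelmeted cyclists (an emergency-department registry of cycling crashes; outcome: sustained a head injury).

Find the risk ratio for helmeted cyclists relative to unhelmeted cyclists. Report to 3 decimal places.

RR = 0.2630 / 0.3330 = 0.790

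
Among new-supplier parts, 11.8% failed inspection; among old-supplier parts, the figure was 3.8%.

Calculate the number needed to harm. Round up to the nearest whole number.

NNH = 13

absolute risk difference = 0.080000
1 / 0.080000 = 12.500 → round up → 13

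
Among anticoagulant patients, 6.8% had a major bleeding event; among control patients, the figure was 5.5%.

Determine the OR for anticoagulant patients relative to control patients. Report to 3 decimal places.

odds, anticoagulant patients = 0.0680/0.9320 = 0.0730
odds, control patients = 0.0550/0.9450 = 0.0582
OR = 0.0730 / 0.0582 = 1.254

1.254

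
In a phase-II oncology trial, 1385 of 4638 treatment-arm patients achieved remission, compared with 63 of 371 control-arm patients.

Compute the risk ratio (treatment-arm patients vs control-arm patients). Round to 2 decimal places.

1.76

risk, treatment-arm patients = 1385/4638 = 0.2986
risk, control-arm patients = 63/371 = 0.1698
RR = 0.2986 / 0.1698 = 1.76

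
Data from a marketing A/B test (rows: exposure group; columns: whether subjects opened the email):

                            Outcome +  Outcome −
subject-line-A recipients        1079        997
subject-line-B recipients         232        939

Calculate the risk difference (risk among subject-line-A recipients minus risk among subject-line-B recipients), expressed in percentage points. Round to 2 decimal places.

32.16

risk, subject-line-A recipients = 1079/2076 = 0.5197
risk, subject-line-B recipients = 232/1171 = 0.1981
risk difference = 0.5197 − 0.1981 = 0.3216 → 32.16 percentage points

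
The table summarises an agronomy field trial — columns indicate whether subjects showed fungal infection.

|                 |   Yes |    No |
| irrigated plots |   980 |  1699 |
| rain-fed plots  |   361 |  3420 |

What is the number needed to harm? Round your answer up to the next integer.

4

risk, irrigated plots = 980/2679 = 0.365808
risk, rain-fed plots = 361/3781 = 0.095477
absolute risk difference = 0.270331
1 / 0.270331 = 3.699 → round up → 4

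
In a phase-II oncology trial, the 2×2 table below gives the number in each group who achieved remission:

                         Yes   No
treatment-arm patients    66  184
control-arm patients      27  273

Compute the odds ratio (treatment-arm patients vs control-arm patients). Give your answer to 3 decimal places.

OR = (66 × 273) / (184 × 27) = 18018/4968 ≈ 3.627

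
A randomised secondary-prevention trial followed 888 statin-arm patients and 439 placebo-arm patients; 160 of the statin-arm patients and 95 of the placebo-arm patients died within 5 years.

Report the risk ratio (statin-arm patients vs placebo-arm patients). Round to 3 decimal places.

RR ≈ 0.833

risk, statin-arm patients = 160/888 = 0.1802
risk, placebo-arm patients = 95/439 = 0.2164
RR = 0.1802 / 0.2164 = 0.833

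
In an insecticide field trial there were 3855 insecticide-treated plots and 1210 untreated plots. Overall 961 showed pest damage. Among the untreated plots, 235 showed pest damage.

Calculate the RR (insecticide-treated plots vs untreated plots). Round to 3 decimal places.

0.970

insecticide-treated plots with the outcome: 961 − 235 = 726
insecticide-treated plots without the outcome: 3855 − 726 = 3129
untreated plots without the outcome: 1210 − 235 = 975
risk, insecticide-treated plots = 726/3855 = 0.1883
risk, untreated plots = 235/1210 = 0.1942
RR = 0.1883 / 0.1942 = 0.970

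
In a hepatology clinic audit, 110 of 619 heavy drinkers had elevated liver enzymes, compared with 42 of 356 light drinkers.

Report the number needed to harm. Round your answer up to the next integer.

17

risk, heavy drinkers = 110/619 = 0.177706
risk, light drinkers = 42/356 = 0.117978
absolute risk difference = 0.059728
1 / 0.059728 = 16.743 → round up → 17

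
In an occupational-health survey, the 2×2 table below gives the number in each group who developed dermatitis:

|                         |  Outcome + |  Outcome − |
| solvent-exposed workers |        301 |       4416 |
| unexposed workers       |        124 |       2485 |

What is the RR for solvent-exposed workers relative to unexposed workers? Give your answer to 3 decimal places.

risk, solvent-exposed workers = 301/4717 = 0.06381
risk, unexposed workers = 124/2609 = 0.04753
RR = 0.06381 / 0.04753 = 1.343

RR: 1.343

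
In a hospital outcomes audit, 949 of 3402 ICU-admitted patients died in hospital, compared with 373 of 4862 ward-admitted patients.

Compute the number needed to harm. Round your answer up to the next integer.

risk, ICU-admitted patients = 949/3402 = 0.278954
risk, ward-admitted patients = 373/4862 = 0.076717
absolute risk difference = 0.202236
1 / 0.202236 = 4.945 → round up → 5

5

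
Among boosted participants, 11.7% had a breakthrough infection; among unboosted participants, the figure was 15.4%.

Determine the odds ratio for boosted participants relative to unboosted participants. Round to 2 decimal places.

odds, boosted participants = 0.1170/0.8830 = 0.1325
odds, unboosted participants = 0.1540/0.8460 = 0.1820
OR = 0.1325 / 0.1820 = 0.73

0.73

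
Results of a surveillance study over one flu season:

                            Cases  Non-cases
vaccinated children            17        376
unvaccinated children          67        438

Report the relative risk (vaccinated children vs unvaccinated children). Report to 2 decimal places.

risk, vaccinated children = 17/393 = 0.04326
risk, unvaccinated children = 67/505 = 0.13267
RR = 0.04326 / 0.13267 = 0.33

RR: 0.33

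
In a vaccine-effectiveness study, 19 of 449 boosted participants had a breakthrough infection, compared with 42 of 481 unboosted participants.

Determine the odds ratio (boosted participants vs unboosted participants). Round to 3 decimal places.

0.462

odds, boosted participants = 19/430 = 0.04419
odds, unboosted participants = 42/439 = 0.09567
OR = 0.04419 / 0.09567 = 0.462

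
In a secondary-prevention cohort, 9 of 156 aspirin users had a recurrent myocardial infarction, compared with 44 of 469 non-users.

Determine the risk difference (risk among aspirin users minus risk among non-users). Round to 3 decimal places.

risk, aspirin users = 9/156 = 0.0577
risk, non-users = 44/469 = 0.0938
risk difference = 0.0577 − 0.0938 = -0.036

RD: -0.036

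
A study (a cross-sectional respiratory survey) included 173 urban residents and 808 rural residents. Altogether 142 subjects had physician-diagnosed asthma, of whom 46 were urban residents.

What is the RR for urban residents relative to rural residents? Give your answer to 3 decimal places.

urban residents without the outcome: 173 − 46 = 127
rural residents with the outcome: 142 − 46 = 96
rural residents without the outcome: 808 − 96 = 712
risk, urban residents = 46/173 = 0.2659
risk, rural residents = 96/808 = 0.1188
RR = 0.2659 / 0.1188 = 2.238

RR = 2.238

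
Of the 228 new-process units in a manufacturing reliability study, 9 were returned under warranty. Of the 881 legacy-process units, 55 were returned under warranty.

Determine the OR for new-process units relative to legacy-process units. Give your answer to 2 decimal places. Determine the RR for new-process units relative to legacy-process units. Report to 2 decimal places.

odds, new-process units = 9/219 = 0.04110
odds, legacy-process units = 55/826 = 0.06659
OR = 0.04110 / 0.06659 = 0.62
risk, new-process units = 9/228 = 0.03947
risk, legacy-process units = 55/881 = 0.06243
RR = 0.03947 / 0.06243 = 0.63

OR = 0.62; RR = 0.63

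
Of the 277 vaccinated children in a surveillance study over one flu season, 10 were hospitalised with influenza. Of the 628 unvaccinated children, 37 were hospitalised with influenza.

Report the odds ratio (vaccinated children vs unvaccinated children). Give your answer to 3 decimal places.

OR = (10 × 591) / (267 × 37) = 5910/9879 ≈ 0.598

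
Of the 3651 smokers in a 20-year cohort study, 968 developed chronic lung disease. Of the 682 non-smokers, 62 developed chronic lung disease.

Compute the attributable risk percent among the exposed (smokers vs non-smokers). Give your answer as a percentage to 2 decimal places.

risk, smokers = 968/3651 = 0.2651
risk, non-smokers = 62/682 = 0.0909
AR% = (0.2651 − 0.0909) / 0.2651 = 0.6571 → 65.71%

65.71%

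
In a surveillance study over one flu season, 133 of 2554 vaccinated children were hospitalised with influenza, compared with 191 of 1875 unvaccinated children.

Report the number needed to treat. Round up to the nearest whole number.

risk, vaccinated children = 133/2554 = 0.052075
risk, unvaccinated children = 191/1875 = 0.101867
absolute risk difference = 0.049791
1 / 0.049791 = 20.084 → round up → 21

21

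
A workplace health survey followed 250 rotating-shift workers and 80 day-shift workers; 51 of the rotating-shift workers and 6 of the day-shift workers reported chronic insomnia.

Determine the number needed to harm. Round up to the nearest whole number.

NNH = 8

risk, rotating-shift workers = 51/250 = 0.204000
risk, day-shift workers = 6/80 = 0.075000
absolute risk difference = 0.129000
1 / 0.129000 = 7.752 → round up → 8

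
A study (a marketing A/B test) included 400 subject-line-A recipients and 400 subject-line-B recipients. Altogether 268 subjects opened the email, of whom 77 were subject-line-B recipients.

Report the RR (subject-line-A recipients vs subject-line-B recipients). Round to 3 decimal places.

RR ≈ 2.481

subject-line-A recipients with the outcome: 268 − 77 = 191
subject-line-A recipients without the outcome: 400 − 191 = 209
subject-line-B recipients without the outcome: 400 − 77 = 323
risk, subject-line-A recipients = 191/400 = 0.4775
risk, subject-line-B recipients = 77/400 = 0.1925
RR = 0.4775 / 0.1925 = 2.481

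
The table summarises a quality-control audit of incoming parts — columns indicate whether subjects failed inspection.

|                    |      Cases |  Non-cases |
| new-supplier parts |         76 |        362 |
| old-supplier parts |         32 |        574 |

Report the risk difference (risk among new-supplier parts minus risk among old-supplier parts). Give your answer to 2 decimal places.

risk, new-supplier parts = 76/438 = 0.1735
risk, old-supplier parts = 32/606 = 0.0528
risk difference = 0.1735 − 0.0528 = 0.12

RD: 0.12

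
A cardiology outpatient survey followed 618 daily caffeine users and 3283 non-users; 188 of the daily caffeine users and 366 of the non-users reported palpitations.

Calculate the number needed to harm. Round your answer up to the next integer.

risk, daily caffeine users = 188/618 = 0.304207
risk, non-users = 366/3283 = 0.111483
absolute risk difference = 0.192724
1 / 0.192724 = 5.189 → round up → 6

NNH: 6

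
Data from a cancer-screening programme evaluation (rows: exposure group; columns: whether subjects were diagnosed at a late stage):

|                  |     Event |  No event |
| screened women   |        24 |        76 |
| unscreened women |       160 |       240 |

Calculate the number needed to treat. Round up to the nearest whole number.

NNT: 7

risk, screened women = 24/100 = 0.240000
risk, unscreened women = 160/400 = 0.400000
absolute risk difference = 0.160000
1 / 0.160000 = 6.250 → round up → 7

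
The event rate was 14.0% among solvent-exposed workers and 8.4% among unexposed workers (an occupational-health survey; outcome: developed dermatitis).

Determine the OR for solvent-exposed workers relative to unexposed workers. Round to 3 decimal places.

1.775

odds, solvent-exposed workers = 0.1400/0.8600 = 0.1628
odds, unexposed workers = 0.0840/0.9160 = 0.0917
OR = 0.1628 / 0.0917 = 1.775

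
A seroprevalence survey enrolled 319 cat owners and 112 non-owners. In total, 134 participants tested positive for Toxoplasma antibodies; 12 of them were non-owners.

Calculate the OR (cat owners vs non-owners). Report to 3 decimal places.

cat owners with the outcome: 134 − 12 = 122
cat owners without the outcome: 319 − 122 = 197
non-owners without the outcome: 112 − 12 = 100
OR = (122 × 100) / (197 × 12) = 12200/2364 ≈ 5.161

OR = 5.161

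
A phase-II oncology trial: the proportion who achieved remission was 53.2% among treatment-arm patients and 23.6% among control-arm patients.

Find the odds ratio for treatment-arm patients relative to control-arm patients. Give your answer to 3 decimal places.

odds, treatment-arm patients = 0.5320/0.4680 = 1.1368
odds, control-arm patients = 0.2360/0.7640 = 0.3089
OR = 1.1368 / 0.3089 = 3.680

OR ≈ 3.680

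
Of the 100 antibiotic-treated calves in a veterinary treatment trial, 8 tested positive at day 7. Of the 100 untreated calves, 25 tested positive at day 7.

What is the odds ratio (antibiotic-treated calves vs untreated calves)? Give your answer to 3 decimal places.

odds, antibiotic-treated calves = 8/92 = 0.0870
odds, untreated calves = 25/75 = 0.3333
OR = 0.0870 / 0.3333 = 0.261

0.261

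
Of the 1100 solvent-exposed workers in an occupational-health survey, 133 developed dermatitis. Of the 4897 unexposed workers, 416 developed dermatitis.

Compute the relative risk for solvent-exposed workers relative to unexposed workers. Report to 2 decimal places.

risk, solvent-exposed workers = 133/1100 = 0.1209
risk, unexposed workers = 416/4897 = 0.0849
RR = 0.1209 / 0.0849 = 1.42

RR = 1.42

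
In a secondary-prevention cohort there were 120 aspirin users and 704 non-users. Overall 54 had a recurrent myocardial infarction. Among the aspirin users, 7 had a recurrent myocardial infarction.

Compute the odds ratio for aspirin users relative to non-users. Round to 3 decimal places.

aspirin users without the outcome: 120 − 7 = 113
non-users with the outcome: 54 − 7 = 47
non-users without the outcome: 704 − 47 = 657
odds, aspirin users = 7/113 = 0.0619
odds, non-users = 47/657 = 0.0715
OR = 0.0619 / 0.0715 = 0.866

0.866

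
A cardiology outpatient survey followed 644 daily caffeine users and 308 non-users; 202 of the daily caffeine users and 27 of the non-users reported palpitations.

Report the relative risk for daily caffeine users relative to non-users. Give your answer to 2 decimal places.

RR ≈ 3.58

risk, daily caffeine users = 202/644 = 0.3137
risk, non-users = 27/308 = 0.0877
RR = 0.3137 / 0.0877 = 3.58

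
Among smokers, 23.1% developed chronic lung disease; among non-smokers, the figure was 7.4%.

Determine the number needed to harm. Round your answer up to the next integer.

absolute risk difference = 0.157000
1 / 0.157000 = 6.369 → round up → 7

NNH ≈ 7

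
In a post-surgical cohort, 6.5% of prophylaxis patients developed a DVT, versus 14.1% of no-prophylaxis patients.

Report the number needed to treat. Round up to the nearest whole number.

absolute risk difference = 0.076000
1 / 0.076000 = 13.158 → round up → 14

NNT = 14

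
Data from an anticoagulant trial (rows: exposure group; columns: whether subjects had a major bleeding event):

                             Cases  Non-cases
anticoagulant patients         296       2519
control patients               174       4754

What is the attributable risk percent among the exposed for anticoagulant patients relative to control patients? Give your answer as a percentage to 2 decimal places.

risk, anticoagulant patients = 296/2815 = 0.10515
risk, control patients = 174/4928 = 0.03531
AR% = (0.10515 − 0.03531) / 0.10515 = 0.6642 → 66.42%

66.42%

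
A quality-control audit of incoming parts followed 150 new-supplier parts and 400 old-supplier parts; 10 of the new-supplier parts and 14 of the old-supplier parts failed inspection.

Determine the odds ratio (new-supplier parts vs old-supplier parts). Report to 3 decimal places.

OR = (10 × 386) / (140 × 14) = 3860/1960 ≈ 1.969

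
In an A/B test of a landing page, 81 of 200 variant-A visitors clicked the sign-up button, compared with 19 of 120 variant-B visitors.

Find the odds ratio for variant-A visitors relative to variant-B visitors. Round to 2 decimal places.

odds, variant-A visitors = 81/119 = 0.6807
odds, variant-B visitors = 19/101 = 0.1881
OR = 0.6807 / 0.1881 = 3.62

3.62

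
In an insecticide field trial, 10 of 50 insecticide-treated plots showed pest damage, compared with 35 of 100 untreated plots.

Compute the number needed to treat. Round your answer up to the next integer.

risk, insecticide-treated plots = 10/50 = 0.200000
risk, untreated plots = 35/100 = 0.350000
absolute risk difference = 0.150000
1 / 0.150000 = 6.667 → round up → 7

NNT ≈ 7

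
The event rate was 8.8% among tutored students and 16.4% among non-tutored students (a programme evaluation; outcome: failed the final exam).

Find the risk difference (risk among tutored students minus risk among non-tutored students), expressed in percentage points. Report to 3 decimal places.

risk difference = 0.0880 − 0.1640 = -0.0760 → -7.600 percentage points

RD: -7.600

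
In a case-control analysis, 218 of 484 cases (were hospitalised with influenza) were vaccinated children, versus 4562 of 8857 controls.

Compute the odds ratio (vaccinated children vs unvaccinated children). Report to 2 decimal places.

odds, vaccinated children = 218/4562 = 0.04779
odds, unvaccinated children = 266/4295 = 0.06193
OR = 0.04779 / 0.06193 = 0.77

0.77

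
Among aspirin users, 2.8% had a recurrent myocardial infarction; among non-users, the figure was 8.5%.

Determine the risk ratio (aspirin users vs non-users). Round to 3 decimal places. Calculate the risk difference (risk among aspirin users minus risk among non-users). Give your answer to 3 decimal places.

RR = 0.329; RD = -0.057

RR = 0.02800 / 0.08500 = 0.329
risk difference = 0.02800 − 0.08500 = -0.057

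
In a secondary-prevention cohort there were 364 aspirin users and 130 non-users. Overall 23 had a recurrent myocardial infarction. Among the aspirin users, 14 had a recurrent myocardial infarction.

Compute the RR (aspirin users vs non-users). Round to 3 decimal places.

aspirin users without the outcome: 364 − 14 = 350
non-users with the outcome: 23 − 14 = 9
non-users without the outcome: 130 − 9 = 121
risk, aspirin users = 14/364 = 0.03846
risk, non-users = 9/130 = 0.06923
RR = 0.03846 / 0.06923 = 0.556

RR ≈ 0.556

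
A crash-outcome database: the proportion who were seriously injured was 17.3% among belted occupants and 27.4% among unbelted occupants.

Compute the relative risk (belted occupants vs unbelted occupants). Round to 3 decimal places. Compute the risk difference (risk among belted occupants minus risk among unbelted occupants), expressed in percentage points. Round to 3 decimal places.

RR = 0.631; RD = -10.100

RR = 0.1730 / 0.2740 = 0.631
risk difference = 0.1730 − 0.2740 = -0.1010 → -10.100 percentage points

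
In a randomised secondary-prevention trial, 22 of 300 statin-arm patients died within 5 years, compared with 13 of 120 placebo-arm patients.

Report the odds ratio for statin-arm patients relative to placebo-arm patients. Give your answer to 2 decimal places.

odds, statin-arm patients = 22/278 = 0.0791
odds, placebo-arm patients = 13/107 = 0.1215
OR = 0.0791 / 0.1215 = 0.65

0.65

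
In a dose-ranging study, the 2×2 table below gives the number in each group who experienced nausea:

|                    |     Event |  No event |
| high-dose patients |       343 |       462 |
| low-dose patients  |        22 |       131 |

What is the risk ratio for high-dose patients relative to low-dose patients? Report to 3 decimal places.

RR ≈ 2.963

risk, high-dose patients = 343/805 = 0.4261
risk, low-dose patients = 22/153 = 0.1438
RR = 0.4261 / 0.1438 = 2.963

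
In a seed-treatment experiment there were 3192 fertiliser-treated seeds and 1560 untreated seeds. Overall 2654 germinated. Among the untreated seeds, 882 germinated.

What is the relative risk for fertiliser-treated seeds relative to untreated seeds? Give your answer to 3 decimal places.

fertiliser-treated seeds with the outcome: 2654 − 882 = 1772
fertiliser-treated seeds without the outcome: 3192 − 1772 = 1420
untreated seeds without the outcome: 1560 − 882 = 678
risk, fertiliser-treated seeds = 1772/3192 = 0.5551
risk, untreated seeds = 882/1560 = 0.5654
RR = 0.5551 / 0.5654 = 0.982

RR = 0.982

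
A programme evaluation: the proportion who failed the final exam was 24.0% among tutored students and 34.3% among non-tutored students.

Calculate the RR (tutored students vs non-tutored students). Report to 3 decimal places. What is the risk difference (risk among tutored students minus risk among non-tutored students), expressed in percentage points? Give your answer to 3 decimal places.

RR = 0.700; RD = -10.300

RR = 0.2400 / 0.3430 = 0.700
risk difference = 0.2400 − 0.3430 = -0.1030 → -10.300 percentage points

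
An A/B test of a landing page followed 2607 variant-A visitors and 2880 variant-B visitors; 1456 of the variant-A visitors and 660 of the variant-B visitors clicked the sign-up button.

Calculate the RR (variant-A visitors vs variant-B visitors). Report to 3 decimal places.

RR = 2.437

risk, variant-A visitors = 1456/2607 = 0.5585
risk, variant-B visitors = 660/2880 = 0.2292
RR = 0.5585 / 0.2292 = 2.437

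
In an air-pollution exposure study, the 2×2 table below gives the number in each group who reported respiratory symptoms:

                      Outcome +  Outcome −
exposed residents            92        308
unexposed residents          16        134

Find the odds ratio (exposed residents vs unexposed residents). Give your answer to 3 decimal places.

OR ≈ 2.502

odds, exposed residents = 92/308 = 0.2987
odds, unexposed residents = 16/134 = 0.1194
OR = 0.2987 / 0.1194 = 2.502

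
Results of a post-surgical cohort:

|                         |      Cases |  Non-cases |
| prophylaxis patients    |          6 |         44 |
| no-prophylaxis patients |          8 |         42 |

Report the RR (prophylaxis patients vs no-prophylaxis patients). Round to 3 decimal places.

0.750

risk, prophylaxis patients = 6/50 = 0.1200
risk, no-prophylaxis patients = 8/50 = 0.1600
RR = 0.1200 / 0.1600 = 0.750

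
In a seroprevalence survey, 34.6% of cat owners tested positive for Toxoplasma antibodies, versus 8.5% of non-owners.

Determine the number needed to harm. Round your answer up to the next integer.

4

absolute risk difference = 0.261000
1 / 0.261000 = 3.831 → round up → 4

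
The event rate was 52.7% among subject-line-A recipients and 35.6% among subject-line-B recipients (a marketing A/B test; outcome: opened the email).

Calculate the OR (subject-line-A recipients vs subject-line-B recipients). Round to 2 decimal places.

OR = 2.02

odds, subject-line-A recipients = 0.5270/0.4730 = 1.1142
odds, subject-line-B recipients = 0.3560/0.6440 = 0.5528
OR = 1.1142 / 0.5528 = 2.02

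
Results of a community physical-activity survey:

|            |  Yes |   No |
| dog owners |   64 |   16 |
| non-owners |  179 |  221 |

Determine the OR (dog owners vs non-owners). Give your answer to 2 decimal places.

OR = (64 × 221) / (16 × 179) = 14144/2864 ≈ 4.94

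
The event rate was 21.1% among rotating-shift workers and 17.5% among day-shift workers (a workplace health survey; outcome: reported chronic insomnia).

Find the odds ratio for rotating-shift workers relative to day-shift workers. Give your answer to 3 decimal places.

odds, rotating-shift workers = 0.2110/0.7890 = 0.2674
odds, day-shift workers = 0.1750/0.8250 = 0.2121
OR = 0.2674 / 0.2121 = 1.261

OR: 1.261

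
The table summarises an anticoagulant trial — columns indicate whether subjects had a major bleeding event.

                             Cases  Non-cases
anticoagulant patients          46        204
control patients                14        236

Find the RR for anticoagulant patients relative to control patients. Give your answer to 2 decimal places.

RR ≈ 3.29

risk, anticoagulant patients = 46/250 = 0.1840
risk, control patients = 14/250 = 0.0560
RR = 0.1840 / 0.0560 = 3.29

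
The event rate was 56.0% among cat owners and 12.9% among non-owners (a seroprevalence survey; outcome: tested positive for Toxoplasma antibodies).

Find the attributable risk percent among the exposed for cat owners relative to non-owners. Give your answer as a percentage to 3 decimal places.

AR% = (0.5600 − 0.1290) / 0.5600 = 0.7696 → 76.964%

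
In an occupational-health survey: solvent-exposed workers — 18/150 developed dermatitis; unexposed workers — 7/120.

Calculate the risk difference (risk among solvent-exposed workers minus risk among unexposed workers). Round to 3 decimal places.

RD: 0.062

risk, solvent-exposed workers = 18/150 = 0.1200
risk, unexposed workers = 7/120 = 0.0583
risk difference = 0.1200 − 0.0583 = 0.062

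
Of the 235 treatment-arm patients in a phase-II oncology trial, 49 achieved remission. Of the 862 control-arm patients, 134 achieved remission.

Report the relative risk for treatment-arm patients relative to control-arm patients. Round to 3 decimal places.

risk, treatment-arm patients = 49/235 = 0.2085
risk, control-arm patients = 134/862 = 0.1555
RR = 0.2085 / 0.1555 = 1.341

RR: 1.341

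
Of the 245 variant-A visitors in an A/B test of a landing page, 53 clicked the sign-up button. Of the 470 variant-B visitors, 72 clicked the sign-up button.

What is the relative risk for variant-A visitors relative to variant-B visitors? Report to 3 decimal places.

RR ≈ 1.412

risk, variant-A visitors = 53/245 = 0.2163
risk, variant-B visitors = 72/470 = 0.1532
RR = 0.2163 / 0.1532 = 1.412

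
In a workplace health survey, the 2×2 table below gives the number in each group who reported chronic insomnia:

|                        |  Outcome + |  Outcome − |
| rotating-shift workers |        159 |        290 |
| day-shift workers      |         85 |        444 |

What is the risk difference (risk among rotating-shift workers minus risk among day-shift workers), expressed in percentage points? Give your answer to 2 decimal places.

RD = 19.34

risk, rotating-shift workers = 159/449 = 0.3541
risk, day-shift workers = 85/529 = 0.1607
risk difference = 0.3541 − 0.1607 = 0.1934 → 19.34 percentage points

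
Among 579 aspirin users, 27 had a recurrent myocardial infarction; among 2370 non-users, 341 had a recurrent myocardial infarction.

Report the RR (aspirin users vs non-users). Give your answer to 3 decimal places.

risk, aspirin users = 27/579 = 0.04663
risk, non-users = 341/2370 = 0.14388
RR = 0.04663 / 0.14388 = 0.324

0.324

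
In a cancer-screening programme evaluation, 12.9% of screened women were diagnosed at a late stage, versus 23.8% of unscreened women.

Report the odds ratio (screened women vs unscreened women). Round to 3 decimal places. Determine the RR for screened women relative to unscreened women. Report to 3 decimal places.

odds, screened women = 0.1290/0.8710 = 0.1481
odds, unscreened women = 0.2380/0.7620 = 0.3123
OR = 0.1481 / 0.3123 = 0.474
RR = 0.1290 / 0.2380 = 0.542

OR = 0.474; RR = 0.542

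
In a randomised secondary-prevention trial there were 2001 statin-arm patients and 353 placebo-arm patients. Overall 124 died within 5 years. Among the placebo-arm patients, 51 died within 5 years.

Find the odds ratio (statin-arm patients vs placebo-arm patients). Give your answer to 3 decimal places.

statin-arm patients with the outcome: 124 − 51 = 73
statin-arm patients without the outcome: 2001 − 73 = 1928
placebo-arm patients without the outcome: 353 − 51 = 302
odds, statin-arm patients = 73/1928 = 0.03786
odds, placebo-arm patients = 51/302 = 0.16887
OR = 0.03786 / 0.16887 = 0.224

OR ≈ 0.224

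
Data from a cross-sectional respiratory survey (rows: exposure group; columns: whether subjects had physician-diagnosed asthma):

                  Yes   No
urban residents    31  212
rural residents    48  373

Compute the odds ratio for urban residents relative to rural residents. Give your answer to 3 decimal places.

odds, urban residents = 31/212 = 0.1462
odds, rural residents = 48/373 = 0.1287
OR = 0.1462 / 0.1287 = 1.136

1.136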